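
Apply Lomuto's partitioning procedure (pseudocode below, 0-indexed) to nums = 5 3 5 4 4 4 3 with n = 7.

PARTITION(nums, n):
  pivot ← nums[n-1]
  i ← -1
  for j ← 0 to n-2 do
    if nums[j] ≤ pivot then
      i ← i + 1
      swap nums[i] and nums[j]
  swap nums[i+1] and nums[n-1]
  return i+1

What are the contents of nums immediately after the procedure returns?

3 3 5 4 4 4 5

pivot=3, i=-1
j=0: 5>3, skip
j=1: 3≤3, i=0, swap(0,1) ⇒ 3 5 5 4 4 4 3
j=2: 5>3, skip
j=3: 4>3, skip
j=4: 4>3, skip
j=5: 4>3, skip
swap(1,6) ⇒ 3 3 5 4 4 4 5; return 1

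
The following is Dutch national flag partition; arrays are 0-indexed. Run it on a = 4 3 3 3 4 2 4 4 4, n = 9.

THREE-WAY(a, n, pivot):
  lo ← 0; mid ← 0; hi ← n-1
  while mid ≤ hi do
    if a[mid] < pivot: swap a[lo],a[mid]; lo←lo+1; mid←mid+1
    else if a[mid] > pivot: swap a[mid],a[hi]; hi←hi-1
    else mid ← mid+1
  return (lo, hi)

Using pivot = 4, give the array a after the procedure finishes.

3 3 3 2 4 4 4 4 4

lo=0 mid=0 hi=8
4=4: mid=1
3<4: swap(0,1), lo=1 mid=2 ⇒ 3 4 3 3 4 2 4 4 4
3<4: swap(1,2), lo=2 mid=3 ⇒ 3 3 4 3 4 2 4 4 4
3<4: swap(2,3), lo=3 mid=4 ⇒ 3 3 3 4 4 2 4 4 4
4=4: mid=5
2<4: swap(3,5), lo=4 mid=6 ⇒ 3 3 3 2 4 4 4 4 4
4=4: mid=7
4=4: mid=8
4=4: mid=9
done. lo=4 hi=8; a=3 3 3 2 4 4 4 4 4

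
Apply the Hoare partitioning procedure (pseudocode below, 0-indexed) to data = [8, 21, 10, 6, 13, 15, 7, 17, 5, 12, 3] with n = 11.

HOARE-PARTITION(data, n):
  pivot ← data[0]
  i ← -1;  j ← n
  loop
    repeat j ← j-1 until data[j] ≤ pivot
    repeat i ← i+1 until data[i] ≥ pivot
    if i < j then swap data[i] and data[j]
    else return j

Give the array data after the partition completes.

pivot = data[0] = 8; i = -1, j = 11
j→10 (data[10]=3≤8), i→0 (data[0]=8≥8); i<j, swap → [3, 21, 10, 6, 13, 15, 7, 17, 5, 12, 8]
j→8 (data[8]=5≤8), i→1 (data[1]=21≥8); i<j, swap → [3, 5, 10, 6, 13, 15, 7, 17, 21, 12, 8]
j→6 (data[6]=7≤8), i→2 (data[2]=10≥8); i<j, swap → [3, 5, 7, 6, 13, 15, 10, 17, 21, 12, 8]
j→3, i→4; i≥j, return j=3. data = [3, 5, 7, 6, 13, 15, 10, 17, 21, 12, 8]

[3, 5, 7, 6, 13, 15, 10, 17, 21, 12, 8]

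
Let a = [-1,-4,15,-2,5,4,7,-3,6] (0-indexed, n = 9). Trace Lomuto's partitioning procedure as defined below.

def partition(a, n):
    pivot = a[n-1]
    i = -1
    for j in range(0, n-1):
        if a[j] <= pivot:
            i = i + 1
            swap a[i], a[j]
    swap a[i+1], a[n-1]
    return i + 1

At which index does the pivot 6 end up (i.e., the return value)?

6

pivot=6, i=-1
j=0: -1≤6, i=0, swap(0,0) ⇒ [-1,-4,15,-2,5,4,7,-3,6]
j=1: -4≤6, i=1, swap(1,1) ⇒ [-1,-4,15,-2,5,4,7,-3,6]
j=2: 15>6, skip
j=3: -2≤6, i=2, swap(2,3) ⇒ [-1,-4,-2,15,5,4,7,-3,6]
j=4: 5≤6, i=3, swap(3,4) ⇒ [-1,-4,-2,5,15,4,7,-3,6]
j=5: 4≤6, i=4, swap(4,5) ⇒ [-1,-4,-2,5,4,15,7,-3,6]
j=6: 7>6, skip
j=7: -3≤6, i=5, swap(5,7) ⇒ [-1,-4,-2,5,4,-3,7,15,6]
swap(6,8) ⇒ [-1,-4,-2,5,4,-3,6,15,7]; return 6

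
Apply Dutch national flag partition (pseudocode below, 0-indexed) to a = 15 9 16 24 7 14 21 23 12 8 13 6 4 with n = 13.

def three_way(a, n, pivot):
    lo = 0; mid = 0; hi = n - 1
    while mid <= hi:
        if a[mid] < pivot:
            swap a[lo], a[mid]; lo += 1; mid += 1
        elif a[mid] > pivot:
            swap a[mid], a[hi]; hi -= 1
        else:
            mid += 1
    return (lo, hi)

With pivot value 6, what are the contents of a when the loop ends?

4 6 24 7 14 21 23 12 8 13 16 9 15

pivot = 6; lo=0, mid=0, hi=12
a[mid]=15>6: swap a[0],a[12]; hi=11 → 4 9 16 24 7 14 21 23 12 8 13 6 15
a[mid]=4<6: swap a[0],a[0]; lo=1,mid=1 → 4 9 16 24 7 14 21 23 12 8 13 6 15
a[mid]=9>6: swap a[1],a[11]; hi=10 → 4 6 16 24 7 14 21 23 12 8 13 9 15
a[mid]=6=6: mid=2
a[mid]=16>6: swap a[2],a[10]; hi=9 → 4 6 13 24 7 14 21 23 12 8 16 9 15
a[mid]=13>6: swap a[2],a[9]; hi=8 → 4 6 8 24 7 14 21 23 12 13 16 9 15
a[mid]=8>6: swap a[2],a[8]; hi=7 → 4 6 12 24 7 14 21 23 8 13 16 9 15
a[mid]=12>6: swap a[2],a[7]; hi=6 → 4 6 23 24 7 14 21 12 8 13 16 9 15
a[mid]=23>6: swap a[2],a[6]; hi=5 → 4 6 21 24 7 14 23 12 8 13 16 9 15
a[mid]=21>6: swap a[2],a[5]; hi=4 → 4 6 14 24 7 21 23 12 8 13 16 9 15
a[mid]=14>6: swap a[2],a[4]; hi=3 → 4 6 7 24 14 21 23 12 8 13 16 9 15
a[mid]=7>6: swap a[2],a[3]; hi=2 → 4 6 24 7 14 21 23 12 8 13 16 9 15
a[mid]=24>6: swap a[2],a[2]; hi=1 → 4 6 24 7 14 21 23 12 8 13 16 9 15
end: lo=1, hi=1; a = 4 6 24 7 14 21 23 12 8 13 16 9 15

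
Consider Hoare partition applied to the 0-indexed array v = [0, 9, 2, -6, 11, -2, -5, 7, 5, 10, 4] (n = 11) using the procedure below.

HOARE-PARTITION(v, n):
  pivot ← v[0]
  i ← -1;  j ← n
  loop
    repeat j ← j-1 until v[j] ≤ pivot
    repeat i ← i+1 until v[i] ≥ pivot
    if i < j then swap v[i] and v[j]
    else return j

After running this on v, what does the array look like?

[-5, -2, -6, 2, 11, 9, 0, 7, 5, 10, 4]

pivot=0
j stops at 6 (-5), i stops at 0 (0); swap ⇒ [-5, 9, 2, -6, 11, -2, 0, 7, 5, 10, 4]
j stops at 5 (-2), i stops at 1 (9); swap ⇒ [-5, -2, 2, -6, 11, 9, 0, 7, 5, 10, 4]
j stops at 3 (-6), i stops at 2 (2); swap ⇒ [-5, -2, -6, 2, 11, 9, 0, 7, 5, 10, 4]
j stops at 2, i stops at 3; i≥j ⇒ return 2. v=[-5, -2, -6, 2, 11, 9, 0, 7, 5, 10, 4]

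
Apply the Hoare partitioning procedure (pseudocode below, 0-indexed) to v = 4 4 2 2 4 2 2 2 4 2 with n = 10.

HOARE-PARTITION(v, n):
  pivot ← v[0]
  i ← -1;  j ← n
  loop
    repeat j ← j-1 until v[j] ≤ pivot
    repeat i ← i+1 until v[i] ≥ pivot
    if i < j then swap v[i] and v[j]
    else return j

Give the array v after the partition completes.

pivot = v[0] = 4; i = -1, j = 10
j→9 (v[9]=2≤4), i→0 (v[0]=4≥4); i<j, swap → 2 4 2 2 4 2 2 2 4 4
j→8 (v[8]=4≤4), i→1 (v[1]=4≥4); i<j, swap → 2 4 2 2 4 2 2 2 4 4
j→7 (v[7]=2≤4), i→4 (v[4]=4≥4); i<j, swap → 2 4 2 2 2 2 2 4 4 4
j→6, i→7; i≥j, return j=6. v = 2 4 2 2 2 2 2 4 4 4

2 4 2 2 2 2 2 4 4 4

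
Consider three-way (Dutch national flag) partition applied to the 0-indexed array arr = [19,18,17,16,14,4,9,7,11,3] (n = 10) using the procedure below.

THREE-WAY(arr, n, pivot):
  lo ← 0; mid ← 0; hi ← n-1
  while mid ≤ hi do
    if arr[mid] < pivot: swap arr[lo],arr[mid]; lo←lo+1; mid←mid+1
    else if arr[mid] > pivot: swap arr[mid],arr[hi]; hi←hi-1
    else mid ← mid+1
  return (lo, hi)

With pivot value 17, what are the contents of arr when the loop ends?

[3,11,16,14,4,9,7,17,18,19]

pivot = 17; lo=0, mid=0, hi=9
arr[mid]=19>17: swap arr[0],arr[9]; hi=8 → [3,18,17,16,14,4,9,7,11,19]
arr[mid]=3<17: swap arr[0],arr[0]; lo=1,mid=1 → [3,18,17,16,14,4,9,7,11,19]
arr[mid]=18>17: swap arr[1],arr[8]; hi=7 → [3,11,17,16,14,4,9,7,18,19]
arr[mid]=11<17: swap arr[1],arr[1]; lo=2,mid=2 → [3,11,17,16,14,4,9,7,18,19]
arr[mid]=17=17: mid=3
arr[mid]=16<17: swap arr[2],arr[3]; lo=3,mid=4 → [3,11,16,17,14,4,9,7,18,19]
arr[mid]=14<17: swap arr[3],arr[4]; lo=4,mid=5 → [3,11,16,14,17,4,9,7,18,19]
arr[mid]=4<17: swap arr[4],arr[5]; lo=5,mid=6 → [3,11,16,14,4,17,9,7,18,19]
arr[mid]=9<17: swap arr[5],arr[6]; lo=6,mid=7 → [3,11,16,14,4,9,17,7,18,19]
arr[mid]=7<17: swap arr[6],arr[7]; lo=7,mid=8 → [3,11,16,14,4,9,7,17,18,19]
end: lo=7, hi=7; arr = [3,11,16,14,4,9,7,17,18,19]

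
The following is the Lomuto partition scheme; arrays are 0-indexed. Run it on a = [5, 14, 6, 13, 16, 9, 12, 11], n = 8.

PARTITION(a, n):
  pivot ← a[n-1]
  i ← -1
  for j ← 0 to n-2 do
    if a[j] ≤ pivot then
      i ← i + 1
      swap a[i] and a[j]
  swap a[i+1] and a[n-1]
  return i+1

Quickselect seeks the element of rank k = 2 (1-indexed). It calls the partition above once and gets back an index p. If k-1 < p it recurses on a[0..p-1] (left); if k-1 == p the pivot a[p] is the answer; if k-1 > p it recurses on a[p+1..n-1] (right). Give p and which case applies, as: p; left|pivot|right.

pivot = a[7] = 11; i = -1
j=0: a[0]=5 ≤ 11 → i=0, swap a[0],a[0] (no change) → [5, 14, 6, 13, 16, 9, 12, 11]
j=1: a[1]=14 > 11 → no swap
j=2: a[2]=6 ≤ 11 → i=1, swap a[1],a[2] → [5, 6, 14, 13, 16, 9, 12, 11]
j=3: a[3]=13 > 11 → no swap
j=4: a[4]=16 > 11 → no swap
j=5: a[5]=9 ≤ 11 → i=2, swap a[2],a[5] → [5, 6, 9, 13, 16, 14, 12, 11]
j=6: a[6]=12 > 11 → no swap
final swap a[3],a[7] → [5, 6, 9, 11, 16, 14, 12, 13]; return 3
p = 3; k-1 = 1 < 3 ⇒ left

3; left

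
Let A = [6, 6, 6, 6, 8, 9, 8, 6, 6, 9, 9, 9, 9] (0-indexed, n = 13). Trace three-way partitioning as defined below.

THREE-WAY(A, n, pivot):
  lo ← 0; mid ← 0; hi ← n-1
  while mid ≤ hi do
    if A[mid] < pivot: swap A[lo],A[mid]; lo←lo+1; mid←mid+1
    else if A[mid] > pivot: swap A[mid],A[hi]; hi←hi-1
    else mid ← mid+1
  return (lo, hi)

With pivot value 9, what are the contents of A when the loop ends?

pivot = 9; lo=0, mid=0, hi=12
A[mid]=6<9: swap A[0],A[0]; lo=1,mid=1 → [6, 6, 6, 6, 8, 9, 8, 6, 6, 9, 9, 9, 9]
A[mid]=6<9: swap A[1],A[1]; lo=2,mid=2 → [6, 6, 6, 6, 8, 9, 8, 6, 6, 9, 9, 9, 9]
A[mid]=6<9: swap A[2],A[2]; lo=3,mid=3 → [6, 6, 6, 6, 8, 9, 8, 6, 6, 9, 9, 9, 9]
A[mid]=6<9: swap A[3],A[3]; lo=4,mid=4 → [6, 6, 6, 6, 8, 9, 8, 6, 6, 9, 9, 9, 9]
A[mid]=8<9: swap A[4],A[4]; lo=5,mid=5 → [6, 6, 6, 6, 8, 9, 8, 6, 6, 9, 9, 9, 9]
A[mid]=9=9: mid=6
A[mid]=8<9: swap A[5],A[6]; lo=6,mid=7 → [6, 6, 6, 6, 8, 8, 9, 6, 6, 9, 9, 9, 9]
A[mid]=6<9: swap A[6],A[7]; lo=7,mid=8 → [6, 6, 6, 6, 8, 8, 6, 9, 6, 9, 9, 9, 9]
A[mid]=6<9: swap A[7],A[8]; lo=8,mid=9 → [6, 6, 6, 6, 8, 8, 6, 6, 9, 9, 9, 9, 9]
A[mid]=9=9: mid=10
A[mid]=9=9: mid=11
A[mid]=9=9: mid=12
A[mid]=9=9: mid=13
end: lo=8, hi=12; A = [6, 6, 6, 6, 8, 8, 6, 6, 9, 9, 9, 9, 9]

[6, 6, 6, 6, 8, 8, 6, 6, 9, 9, 9, 9, 9]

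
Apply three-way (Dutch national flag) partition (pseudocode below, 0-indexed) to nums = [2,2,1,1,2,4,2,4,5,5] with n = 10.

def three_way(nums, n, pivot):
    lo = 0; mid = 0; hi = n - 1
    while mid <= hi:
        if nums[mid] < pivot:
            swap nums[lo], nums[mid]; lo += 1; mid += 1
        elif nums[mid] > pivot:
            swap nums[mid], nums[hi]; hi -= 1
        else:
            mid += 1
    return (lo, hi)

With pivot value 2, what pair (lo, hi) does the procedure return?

pivot = 2; lo=0, mid=0, hi=9
nums[mid]=2=2: mid=1
nums[mid]=2=2: mid=2
nums[mid]=1<2: swap nums[0],nums[2]; lo=1,mid=3 → [1,2,2,1,2,4,2,4,5,5]
nums[mid]=1<2: swap nums[1],nums[3]; lo=2,mid=4 → [1,1,2,2,2,4,2,4,5,5]
nums[mid]=2=2: mid=5
nums[mid]=4>2: swap nums[5],nums[9]; hi=8 → [1,1,2,2,2,5,2,4,5,4]
nums[mid]=5>2: swap nums[5],nums[8]; hi=7 → [1,1,2,2,2,5,2,4,5,4]
nums[mid]=5>2: swap nums[5],nums[7]; hi=6 → [1,1,2,2,2,4,2,5,5,4]
nums[mid]=4>2: swap nums[5],nums[6]; hi=5 → [1,1,2,2,2,2,4,5,5,4]
nums[mid]=2=2: mid=6
end: lo=2, hi=5; nums = [1,1,2,2,2,2,4,5,5,4]

(2, 5)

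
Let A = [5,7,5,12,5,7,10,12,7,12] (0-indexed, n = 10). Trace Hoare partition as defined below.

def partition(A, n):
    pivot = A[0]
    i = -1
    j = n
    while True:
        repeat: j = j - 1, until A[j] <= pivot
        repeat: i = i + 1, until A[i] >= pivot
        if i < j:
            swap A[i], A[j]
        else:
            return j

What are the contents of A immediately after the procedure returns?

[5,5,7,12,5,7,10,12,7,12]

pivot = A[0] = 5; i = -1, j = 10
j→4 (A[4]=5≤5), i→0 (A[0]=5≥5); i<j, swap → [5,7,5,12,5,7,10,12,7,12]
j→2 (A[2]=5≤5), i→1 (A[1]=7≥5); i<j, swap → [5,5,7,12,5,7,10,12,7,12]
j→1, i→2; i≥j, return j=1. A = [5,5,7,12,5,7,10,12,7,12]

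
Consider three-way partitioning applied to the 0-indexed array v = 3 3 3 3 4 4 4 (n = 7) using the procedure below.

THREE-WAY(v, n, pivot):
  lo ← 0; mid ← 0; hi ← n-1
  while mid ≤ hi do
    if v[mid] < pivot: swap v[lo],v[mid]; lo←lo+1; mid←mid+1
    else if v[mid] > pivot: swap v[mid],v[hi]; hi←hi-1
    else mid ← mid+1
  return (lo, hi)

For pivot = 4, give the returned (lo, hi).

pivot = 4; lo=0, mid=0, hi=6
v[mid]=3<4: swap v[0],v[0]; lo=1,mid=1 → 3 3 3 3 4 4 4
v[mid]=3<4: swap v[1],v[1]; lo=2,mid=2 → 3 3 3 3 4 4 4
v[mid]=3<4: swap v[2],v[2]; lo=3,mid=3 → 3 3 3 3 4 4 4
v[mid]=3<4: swap v[3],v[3]; lo=4,mid=4 → 3 3 3 3 4 4 4
v[mid]=4=4: mid=5
v[mid]=4=4: mid=6
v[mid]=4=4: mid=7
end: lo=4, hi=6; v = 3 3 3 3 4 4 4

(4, 6)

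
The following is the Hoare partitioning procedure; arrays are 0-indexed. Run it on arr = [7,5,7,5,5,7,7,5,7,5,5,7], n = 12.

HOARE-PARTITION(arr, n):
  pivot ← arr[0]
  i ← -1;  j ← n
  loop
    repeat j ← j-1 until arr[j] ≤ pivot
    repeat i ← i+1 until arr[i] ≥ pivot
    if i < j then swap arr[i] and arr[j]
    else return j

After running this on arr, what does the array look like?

[7,5,5,5,5,5,7,5,7,7,7,7]

pivot = arr[0] = 7; i = -1, j = 12
j→11 (arr[11]=7≤7), i→0 (arr[0]=7≥7); i<j, swap → [7,5,7,5,5,7,7,5,7,5,5,7]
j→10 (arr[10]=5≤7), i→2 (arr[2]=7≥7); i<j, swap → [7,5,5,5,5,7,7,5,7,5,7,7]
j→9 (arr[9]=5≤7), i→5 (arr[5]=7≥7); i<j, swap → [7,5,5,5,5,5,7,5,7,7,7,7]
j→8 (arr[8]=7≤7), i→6 (arr[6]=7≥7); i<j, swap → [7,5,5,5,5,5,7,5,7,7,7,7]
j→7, i→8; i≥j, return j=7. arr = [7,5,5,5,5,5,7,5,7,7,7,7]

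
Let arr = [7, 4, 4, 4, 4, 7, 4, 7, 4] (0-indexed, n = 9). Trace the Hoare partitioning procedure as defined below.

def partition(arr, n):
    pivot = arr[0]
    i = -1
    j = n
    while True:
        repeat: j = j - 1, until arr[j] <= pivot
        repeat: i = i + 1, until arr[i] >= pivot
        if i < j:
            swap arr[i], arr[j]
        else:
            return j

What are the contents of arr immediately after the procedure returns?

[4, 4, 4, 4, 4, 7, 4, 7, 7]

pivot = arr[0] = 7; i = -1, j = 9
j→8 (arr[8]=4≤7), i→0 (arr[0]=7≥7); i<j, swap → [4, 4, 4, 4, 4, 7, 4, 7, 7]
j→7 (arr[7]=7≤7), i→5 (arr[5]=7≥7); i<j, swap → [4, 4, 4, 4, 4, 7, 4, 7, 7]
j→6, i→7; i≥j, return j=6. arr = [4, 4, 4, 4, 4, 7, 4, 7, 7]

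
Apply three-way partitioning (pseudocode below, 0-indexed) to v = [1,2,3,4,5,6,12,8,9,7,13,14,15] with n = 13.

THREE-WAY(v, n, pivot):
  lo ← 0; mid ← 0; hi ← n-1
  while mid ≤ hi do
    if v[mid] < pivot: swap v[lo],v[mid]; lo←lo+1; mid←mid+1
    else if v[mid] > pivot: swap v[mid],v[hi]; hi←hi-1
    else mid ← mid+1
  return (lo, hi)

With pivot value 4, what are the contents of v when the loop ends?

[1,2,3,4,6,12,8,9,7,13,14,15,5]

pivot = 4; lo=0, mid=0, hi=12
v[mid]=1<4: swap v[0],v[0]; lo=1,mid=1 → [1,2,3,4,5,6,12,8,9,7,13,14,15]
v[mid]=2<4: swap v[1],v[1]; lo=2,mid=2 → [1,2,3,4,5,6,12,8,9,7,13,14,15]
v[mid]=3<4: swap v[2],v[2]; lo=3,mid=3 → [1,2,3,4,5,6,12,8,9,7,13,14,15]
v[mid]=4=4: mid=4
v[mid]=5>4: swap v[4],v[12]; hi=11 → [1,2,3,4,15,6,12,8,9,7,13,14,5]
v[mid]=15>4: swap v[4],v[11]; hi=10 → [1,2,3,4,14,6,12,8,9,7,13,15,5]
v[mid]=14>4: swap v[4],v[10]; hi=9 → [1,2,3,4,13,6,12,8,9,7,14,15,5]
v[mid]=13>4: swap v[4],v[9]; hi=8 → [1,2,3,4,7,6,12,8,9,13,14,15,5]
v[mid]=7>4: swap v[4],v[8]; hi=7 → [1,2,3,4,9,6,12,8,7,13,14,15,5]
v[mid]=9>4: swap v[4],v[7]; hi=6 → [1,2,3,4,8,6,12,9,7,13,14,15,5]
v[mid]=8>4: swap v[4],v[6]; hi=5 → [1,2,3,4,12,6,8,9,7,13,14,15,5]
v[mid]=12>4: swap v[4],v[5]; hi=4 → [1,2,3,4,6,12,8,9,7,13,14,15,5]
v[mid]=6>4: swap v[4],v[4]; hi=3 → [1,2,3,4,6,12,8,9,7,13,14,15,5]
end: lo=3, hi=3; v = [1,2,3,4,6,12,8,9,7,13,14,15,5]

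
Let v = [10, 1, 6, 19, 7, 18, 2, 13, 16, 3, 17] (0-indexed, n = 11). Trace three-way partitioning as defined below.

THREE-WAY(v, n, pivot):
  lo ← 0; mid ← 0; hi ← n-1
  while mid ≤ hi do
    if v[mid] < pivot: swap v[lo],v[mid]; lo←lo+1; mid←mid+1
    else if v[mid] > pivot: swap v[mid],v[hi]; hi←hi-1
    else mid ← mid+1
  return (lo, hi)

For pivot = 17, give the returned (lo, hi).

(8, 8)

pivot = 17; lo=0, mid=0, hi=10
v[mid]=10<17: swap v[0],v[0]; lo=1,mid=1 → [10, 1, 6, 19, 7, 18, 2, 13, 16, 3, 17]
v[mid]=1<17: swap v[1],v[1]; lo=2,mid=2 → [10, 1, 6, 19, 7, 18, 2, 13, 16, 3, 17]
v[mid]=6<17: swap v[2],v[2]; lo=3,mid=3 → [10, 1, 6, 19, 7, 18, 2, 13, 16, 3, 17]
v[mid]=19>17: swap v[3],v[10]; hi=9 → [10, 1, 6, 17, 7, 18, 2, 13, 16, 3, 19]
v[mid]=17=17: mid=4
v[mid]=7<17: swap v[3],v[4]; lo=4,mid=5 → [10, 1, 6, 7, 17, 18, 2, 13, 16, 3, 19]
v[mid]=18>17: swap v[5],v[9]; hi=8 → [10, 1, 6, 7, 17, 3, 2, 13, 16, 18, 19]
v[mid]=3<17: swap v[4],v[5]; lo=5,mid=6 → [10, 1, 6, 7, 3, 17, 2, 13, 16, 18, 19]
v[mid]=2<17: swap v[5],v[6]; lo=6,mid=7 → [10, 1, 6, 7, 3, 2, 17, 13, 16, 18, 19]
v[mid]=13<17: swap v[6],v[7]; lo=7,mid=8 → [10, 1, 6, 7, 3, 2, 13, 17, 16, 18, 19]
v[mid]=16<17: swap v[7],v[8]; lo=8,mid=9 → [10, 1, 6, 7, 3, 2, 13, 16, 17, 18, 19]
end: lo=8, hi=8; v = [10, 1, 6, 7, 3, 2, 13, 16, 17, 18, 19]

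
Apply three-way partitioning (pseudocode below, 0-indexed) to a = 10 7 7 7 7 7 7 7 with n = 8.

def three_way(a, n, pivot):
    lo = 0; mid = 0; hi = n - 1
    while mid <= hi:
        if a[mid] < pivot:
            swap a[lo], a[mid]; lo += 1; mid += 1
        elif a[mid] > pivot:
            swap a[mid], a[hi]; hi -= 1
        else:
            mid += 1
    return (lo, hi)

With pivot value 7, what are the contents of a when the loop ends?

lo=0 mid=0 hi=7
10>7: swap(0,7), hi=6 ⇒ 7 7 7 7 7 7 7 10
7=7: mid=1
7=7: mid=2
7=7: mid=3
7=7: mid=4
7=7: mid=5
7=7: mid=6
7=7: mid=7
done. lo=0 hi=6; a=7 7 7 7 7 7 7 10

7 7 7 7 7 7 7 10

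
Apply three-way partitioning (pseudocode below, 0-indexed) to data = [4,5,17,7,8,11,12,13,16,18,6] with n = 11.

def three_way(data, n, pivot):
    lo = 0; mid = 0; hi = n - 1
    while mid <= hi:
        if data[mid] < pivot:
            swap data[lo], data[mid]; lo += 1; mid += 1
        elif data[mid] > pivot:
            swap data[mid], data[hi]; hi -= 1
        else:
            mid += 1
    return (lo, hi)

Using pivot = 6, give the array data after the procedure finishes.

pivot = 6; lo=0, mid=0, hi=10
data[mid]=4<6: swap data[0],data[0]; lo=1,mid=1 → [4,5,17,7,8,11,12,13,16,18,6]
data[mid]=5<6: swap data[1],data[1]; lo=2,mid=2 → [4,5,17,7,8,11,12,13,16,18,6]
data[mid]=17>6: swap data[2],data[10]; hi=9 → [4,5,6,7,8,11,12,13,16,18,17]
data[mid]=6=6: mid=3
data[mid]=7>6: swap data[3],data[9]; hi=8 → [4,5,6,18,8,11,12,13,16,7,17]
data[mid]=18>6: swap data[3],data[8]; hi=7 → [4,5,6,16,8,11,12,13,18,7,17]
data[mid]=16>6: swap data[3],data[7]; hi=6 → [4,5,6,13,8,11,12,16,18,7,17]
data[mid]=13>6: swap data[3],data[6]; hi=5 → [4,5,6,12,8,11,13,16,18,7,17]
data[mid]=12>6: swap data[3],data[5]; hi=4 → [4,5,6,11,8,12,13,16,18,7,17]
data[mid]=11>6: swap data[3],data[4]; hi=3 → [4,5,6,8,11,12,13,16,18,7,17]
data[mid]=8>6: swap data[3],data[3]; hi=2 → [4,5,6,8,11,12,13,16,18,7,17]
end: lo=2, hi=2; data = [4,5,6,8,11,12,13,16,18,7,17]

[4,5,6,8,11,12,13,16,18,7,17]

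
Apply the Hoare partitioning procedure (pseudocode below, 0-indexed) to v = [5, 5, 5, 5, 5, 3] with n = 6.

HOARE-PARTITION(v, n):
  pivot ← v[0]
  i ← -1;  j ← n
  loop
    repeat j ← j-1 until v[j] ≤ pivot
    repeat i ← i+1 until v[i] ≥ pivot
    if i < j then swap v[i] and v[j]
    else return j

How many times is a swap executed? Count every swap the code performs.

pivot = v[0] = 5; i = -1, j = 6
j→5 (v[5]=3≤5), i→0 (v[0]=5≥5); i<j, swap → [3, 5, 5, 5, 5, 5]
j→4 (v[4]=5≤5), i→1 (v[1]=5≥5); i<j, swap → [3, 5, 5, 5, 5, 5]
j→3 (v[3]=5≤5), i→2 (v[2]=5≥5); i<j, swap → [3, 5, 5, 5, 5, 5]
j→2, i→3; i≥j, return j=2. v = [3, 5, 5, 5, 5, 5]

3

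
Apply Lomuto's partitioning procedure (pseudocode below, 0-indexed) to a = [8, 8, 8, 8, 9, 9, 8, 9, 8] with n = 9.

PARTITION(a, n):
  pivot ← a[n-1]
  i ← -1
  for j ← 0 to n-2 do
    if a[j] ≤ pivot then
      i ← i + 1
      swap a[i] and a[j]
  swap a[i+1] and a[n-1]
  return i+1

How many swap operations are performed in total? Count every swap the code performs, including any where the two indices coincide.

6

pivot=8, i=-1
j=0: 8≤8, i=0, swap(0,0) ⇒ [8, 8, 8, 8, 9, 9, 8, 9, 8]
j=1: 8≤8, i=1, swap(1,1) ⇒ [8, 8, 8, 8, 9, 9, 8, 9, 8]
j=2: 8≤8, i=2, swap(2,2) ⇒ [8, 8, 8, 8, 9, 9, 8, 9, 8]
j=3: 8≤8, i=3, swap(3,3) ⇒ [8, 8, 8, 8, 9, 9, 8, 9, 8]
j=4: 9>8, skip
j=5: 9>8, skip
j=6: 8≤8, i=4, swap(4,6) ⇒ [8, 8, 8, 8, 8, 9, 9, 9, 8]
j=7: 9>8, skip
swap(5,8) ⇒ [8, 8, 8, 8, 8, 8, 9, 9, 9]; return 5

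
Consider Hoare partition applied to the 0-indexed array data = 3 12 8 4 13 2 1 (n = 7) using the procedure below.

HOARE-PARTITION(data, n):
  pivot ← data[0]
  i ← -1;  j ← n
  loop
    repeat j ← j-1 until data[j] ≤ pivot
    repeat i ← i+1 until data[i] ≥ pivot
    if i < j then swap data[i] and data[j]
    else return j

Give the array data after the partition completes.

pivot = data[0] = 3; i = -1, j = 7
j→6 (data[6]=1≤3), i→0 (data[0]=3≥3); i<j, swap → 1 12 8 4 13 2 3
j→5 (data[5]=2≤3), i→1 (data[1]=12≥3); i<j, swap → 1 2 8 4 13 12 3
j→1, i→2; i≥j, return j=1. data = 1 2 8 4 13 12 3

1 2 8 4 13 12 3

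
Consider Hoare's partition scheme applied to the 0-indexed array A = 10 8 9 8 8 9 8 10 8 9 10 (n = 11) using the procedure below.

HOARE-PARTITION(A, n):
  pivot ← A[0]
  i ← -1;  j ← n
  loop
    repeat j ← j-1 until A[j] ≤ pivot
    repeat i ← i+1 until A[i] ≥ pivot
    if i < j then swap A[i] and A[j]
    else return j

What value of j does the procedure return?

8

pivot = A[0] = 10; i = -1, j = 11
j→10 (A[10]=10≤10), i→0 (A[0]=10≥10); i<j, swap → 10 8 9 8 8 9 8 10 8 9 10
j→9 (A[9]=9≤10), i→7 (A[7]=10≥10); i<j, swap → 10 8 9 8 8 9 8 9 8 10 10
j→8, i→9; i≥j, return j=8. A = 10 8 9 8 8 9 8 9 8 10 10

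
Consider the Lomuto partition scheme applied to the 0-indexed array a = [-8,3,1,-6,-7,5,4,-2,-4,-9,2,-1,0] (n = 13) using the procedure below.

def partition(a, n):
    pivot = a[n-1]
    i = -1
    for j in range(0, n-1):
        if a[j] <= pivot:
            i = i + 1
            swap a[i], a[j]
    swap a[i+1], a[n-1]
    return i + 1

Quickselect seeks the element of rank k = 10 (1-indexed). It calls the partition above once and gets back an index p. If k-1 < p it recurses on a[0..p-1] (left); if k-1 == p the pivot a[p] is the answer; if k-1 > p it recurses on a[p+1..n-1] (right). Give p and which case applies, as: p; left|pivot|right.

pivot = a[12] = 0; i = -1
j=0: a[0]=-8 ≤ 0 → i=0, swap a[0],a[0] (no change) → [-8,3,1,-6,-7,5,4,-2,-4,-9,2,-1,0]
j=1: a[1]=3 > 0 → no swap
j=2: a[2]=1 > 0 → no swap
j=3: a[3]=-6 ≤ 0 → i=1, swap a[1],a[3] → [-8,-6,1,3,-7,5,4,-2,-4,-9,2,-1,0]
j=4: a[4]=-7 ≤ 0 → i=2, swap a[2],a[4] → [-8,-6,-7,3,1,5,4,-2,-4,-9,2,-1,0]
j=5: a[5]=5 > 0 → no swap
j=6: a[6]=4 > 0 → no swap
j=7: a[7]=-2 ≤ 0 → i=3, swap a[3],a[7] → [-8,-6,-7,-2,1,5,4,3,-4,-9,2,-1,0]
j=8: a[8]=-4 ≤ 0 → i=4, swap a[4],a[8] → [-8,-6,-7,-2,-4,5,4,3,1,-9,2,-1,0]
j=9: a[9]=-9 ≤ 0 → i=5, swap a[5],a[9] → [-8,-6,-7,-2,-4,-9,4,3,1,5,2,-1,0]
j=10: a[10]=2 > 0 → no swap
j=11: a[11]=-1 ≤ 0 → i=6, swap a[6],a[11] → [-8,-6,-7,-2,-4,-9,-1,3,1,5,2,4,0]
final swap a[7],a[12] → [-8,-6,-7,-2,-4,-9,-1,0,1,5,2,4,3]; return 7
p = 7; k-1 = 9 > 7 ⇒ right

7; right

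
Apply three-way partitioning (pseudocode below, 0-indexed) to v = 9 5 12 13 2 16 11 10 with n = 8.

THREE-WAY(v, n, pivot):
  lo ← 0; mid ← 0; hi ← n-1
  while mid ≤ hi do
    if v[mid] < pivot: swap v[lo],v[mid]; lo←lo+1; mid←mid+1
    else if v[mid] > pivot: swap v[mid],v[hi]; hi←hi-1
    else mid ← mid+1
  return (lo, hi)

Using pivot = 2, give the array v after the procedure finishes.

2 12 13 5 16 11 10 9

pivot = 2; lo=0, mid=0, hi=7
v[mid]=9>2: swap v[0],v[7]; hi=6 → 10 5 12 13 2 16 11 9
v[mid]=10>2: swap v[0],v[6]; hi=5 → 11 5 12 13 2 16 10 9
v[mid]=11>2: swap v[0],v[5]; hi=4 → 16 5 12 13 2 11 10 9
v[mid]=16>2: swap v[0],v[4]; hi=3 → 2 5 12 13 16 11 10 9
v[mid]=2=2: mid=1
v[mid]=5>2: swap v[1],v[3]; hi=2 → 2 13 12 5 16 11 10 9
v[mid]=13>2: swap v[1],v[2]; hi=1 → 2 12 13 5 16 11 10 9
v[mid]=12>2: swap v[1],v[1]; hi=0 → 2 12 13 5 16 11 10 9
end: lo=0, hi=0; v = 2 12 13 5 16 11 10 9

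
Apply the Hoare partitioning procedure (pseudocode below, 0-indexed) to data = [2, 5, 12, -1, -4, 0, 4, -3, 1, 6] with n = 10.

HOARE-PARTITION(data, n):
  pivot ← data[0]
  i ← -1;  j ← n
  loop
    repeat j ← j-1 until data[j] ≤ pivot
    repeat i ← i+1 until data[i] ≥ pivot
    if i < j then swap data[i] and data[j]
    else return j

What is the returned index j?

pivot=2
j stops at 8 (1), i stops at 0 (2); swap ⇒ [1, 5, 12, -1, -4, 0, 4, -3, 2, 6]
j stops at 7 (-3), i stops at 1 (5); swap ⇒ [1, -3, 12, -1, -4, 0, 4, 5, 2, 6]
j stops at 5 (0), i stops at 2 (12); swap ⇒ [1, -3, 0, -1, -4, 12, 4, 5, 2, 6]
j stops at 4, i stops at 5; i≥j ⇒ return 4. data=[1, -3, 0, -1, -4, 12, 4, 5, 2, 6]

4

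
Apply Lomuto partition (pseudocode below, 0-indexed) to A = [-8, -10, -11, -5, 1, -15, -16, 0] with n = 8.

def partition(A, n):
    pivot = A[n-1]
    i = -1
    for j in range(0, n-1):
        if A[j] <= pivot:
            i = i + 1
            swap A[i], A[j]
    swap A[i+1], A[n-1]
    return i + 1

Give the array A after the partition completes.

[-8, -10, -11, -5, -15, -16, 0, 1]

pivot=0, i=-1
j=0: -8≤0, i=0, swap(0,0) ⇒ [-8, -10, -11, -5, 1, -15, -16, 0]
j=1: -10≤0, i=1, swap(1,1) ⇒ [-8, -10, -11, -5, 1, -15, -16, 0]
j=2: -11≤0, i=2, swap(2,2) ⇒ [-8, -10, -11, -5, 1, -15, -16, 0]
j=3: -5≤0, i=3, swap(3,3) ⇒ [-8, -10, -11, -5, 1, -15, -16, 0]
j=4: 1>0, skip
j=5: -15≤0, i=4, swap(4,5) ⇒ [-8, -10, -11, -5, -15, 1, -16, 0]
j=6: -16≤0, i=5, swap(5,6) ⇒ [-8, -10, -11, -5, -15, -16, 1, 0]
swap(6,7) ⇒ [-8, -10, -11, -5, -15, -16, 0, 1]; return 6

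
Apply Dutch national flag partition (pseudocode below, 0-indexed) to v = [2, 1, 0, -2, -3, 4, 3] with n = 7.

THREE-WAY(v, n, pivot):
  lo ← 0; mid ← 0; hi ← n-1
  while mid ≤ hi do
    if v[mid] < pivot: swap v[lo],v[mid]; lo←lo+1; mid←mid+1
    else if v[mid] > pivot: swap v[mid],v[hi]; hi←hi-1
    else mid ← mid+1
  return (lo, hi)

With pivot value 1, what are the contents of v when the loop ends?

lo=0 mid=0 hi=6
2>1: swap(0,6), hi=5 ⇒ [3, 1, 0, -2, -3, 4, 2]
3>1: swap(0,5), hi=4 ⇒ [4, 1, 0, -2, -3, 3, 2]
4>1: swap(0,4), hi=3 ⇒ [-3, 1, 0, -2, 4, 3, 2]
-3<1: swap(0,0), lo=1 mid=1 ⇒ [-3, 1, 0, -2, 4, 3, 2]
1=1: mid=2
0<1: swap(1,2), lo=2 mid=3 ⇒ [-3, 0, 1, -2, 4, 3, 2]
-2<1: swap(2,3), lo=3 mid=4 ⇒ [-3, 0, -2, 1, 4, 3, 2]
done. lo=3 hi=3; v=[-3, 0, -2, 1, 4, 3, 2]

[-3, 0, -2, 1, 4, 3, 2]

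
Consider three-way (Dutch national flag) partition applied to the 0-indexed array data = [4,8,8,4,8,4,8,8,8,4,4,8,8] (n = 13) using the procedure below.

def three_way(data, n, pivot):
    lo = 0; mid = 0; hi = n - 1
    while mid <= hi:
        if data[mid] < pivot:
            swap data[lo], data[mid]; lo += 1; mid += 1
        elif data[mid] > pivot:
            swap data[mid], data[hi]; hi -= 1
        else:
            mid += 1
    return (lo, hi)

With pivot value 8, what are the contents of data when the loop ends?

lo=0 mid=0 hi=12
4<8: swap(0,0), lo=1 mid=1 ⇒ [4,8,8,4,8,4,8,8,8,4,4,8,8]
8=8: mid=2
8=8: mid=3
4<8: swap(1,3), lo=2 mid=4 ⇒ [4,4,8,8,8,4,8,8,8,4,4,8,8]
8=8: mid=5
4<8: swap(2,5), lo=3 mid=6 ⇒ [4,4,4,8,8,8,8,8,8,4,4,8,8]
8=8: mid=7
8=8: mid=8
8=8: mid=9
4<8: swap(3,9), lo=4 mid=10 ⇒ [4,4,4,4,8,8,8,8,8,8,4,8,8]
4<8: swap(4,10), lo=5 mid=11 ⇒ [4,4,4,4,4,8,8,8,8,8,8,8,8]
8=8: mid=12
8=8: mid=13
done. lo=5 hi=12; data=[4,4,4,4,4,8,8,8,8,8,8,8,8]

[4,4,4,4,4,8,8,8,8,8,8,8,8]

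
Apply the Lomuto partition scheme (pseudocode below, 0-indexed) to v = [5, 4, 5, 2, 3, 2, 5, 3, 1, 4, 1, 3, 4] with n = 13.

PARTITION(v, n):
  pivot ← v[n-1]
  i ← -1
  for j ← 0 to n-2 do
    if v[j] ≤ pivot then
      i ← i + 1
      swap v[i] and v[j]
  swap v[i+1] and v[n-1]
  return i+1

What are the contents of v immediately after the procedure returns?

[4, 2, 3, 2, 3, 1, 4, 1, 3, 4, 5, 5, 5]

pivot = v[12] = 4; i = -1
j=0: v[0]=5 > 4 → no swap
j=1: v[1]=4 ≤ 4 → i=0, swap v[0],v[1] → [4, 5, 5, 2, 3, 2, 5, 3, 1, 4, 1, 3, 4]
j=2: v[2]=5 > 4 → no swap
j=3: v[3]=2 ≤ 4 → i=1, swap v[1],v[3] → [4, 2, 5, 5, 3, 2, 5, 3, 1, 4, 1, 3, 4]
j=4: v[4]=3 ≤ 4 → i=2, swap v[2],v[4] → [4, 2, 3, 5, 5, 2, 5, 3, 1, 4, 1, 3, 4]
j=5: v[5]=2 ≤ 4 → i=3, swap v[3],v[5] → [4, 2, 3, 2, 5, 5, 5, 3, 1, 4, 1, 3, 4]
j=6: v[6]=5 > 4 → no swap
j=7: v[7]=3 ≤ 4 → i=4, swap v[4],v[7] → [4, 2, 3, 2, 3, 5, 5, 5, 1, 4, 1, 3, 4]
j=8: v[8]=1 ≤ 4 → i=5, swap v[5],v[8] → [4, 2, 3, 2, 3, 1, 5, 5, 5, 4, 1, 3, 4]
j=9: v[9]=4 ≤ 4 → i=6, swap v[6],v[9] → [4, 2, 3, 2, 3, 1, 4, 5, 5, 5, 1, 3, 4]
j=10: v[10]=1 ≤ 4 → i=7, swap v[7],v[10] → [4, 2, 3, 2, 3, 1, 4, 1, 5, 5, 5, 3, 4]
j=11: v[11]=3 ≤ 4 → i=8, swap v[8],v[11] → [4, 2, 3, 2, 3, 1, 4, 1, 3, 5, 5, 5, 4]
final swap v[9],v[12] → [4, 2, 3, 2, 3, 1, 4, 1, 3, 4, 5, 5, 5]; return 9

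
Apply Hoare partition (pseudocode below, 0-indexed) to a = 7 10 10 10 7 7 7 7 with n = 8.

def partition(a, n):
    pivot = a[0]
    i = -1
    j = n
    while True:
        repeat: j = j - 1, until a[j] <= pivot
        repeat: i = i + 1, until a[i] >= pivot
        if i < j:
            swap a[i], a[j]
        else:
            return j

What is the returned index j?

pivot=7
j stops at 7 (7), i stops at 0 (7); swap ⇒ 7 10 10 10 7 7 7 7
j stops at 6 (7), i stops at 1 (10); swap ⇒ 7 7 10 10 7 7 10 7
j stops at 5 (7), i stops at 2 (10); swap ⇒ 7 7 7 10 7 10 10 7
j stops at 4 (7), i stops at 3 (10); swap ⇒ 7 7 7 7 10 10 10 7
j stops at 3, i stops at 4; i≥j ⇒ return 3. a=7 7 7 7 10 10 10 7

3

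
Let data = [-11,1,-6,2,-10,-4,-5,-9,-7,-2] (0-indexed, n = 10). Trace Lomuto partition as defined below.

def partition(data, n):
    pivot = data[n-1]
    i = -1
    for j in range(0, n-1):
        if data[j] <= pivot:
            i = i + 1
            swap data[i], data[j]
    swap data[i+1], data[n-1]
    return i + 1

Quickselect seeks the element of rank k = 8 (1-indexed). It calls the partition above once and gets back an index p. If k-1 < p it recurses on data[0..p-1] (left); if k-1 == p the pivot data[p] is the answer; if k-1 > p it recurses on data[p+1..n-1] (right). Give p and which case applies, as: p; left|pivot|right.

pivot=-2, i=-1
j=0: -11≤-2, i=0, swap(0,0) ⇒ [-11,1,-6,2,-10,-4,-5,-9,-7,-2]
j=1: 1>-2, skip
j=2: -6≤-2, i=1, swap(1,2) ⇒ [-11,-6,1,2,-10,-4,-5,-9,-7,-2]
j=3: 2>-2, skip
j=4: -10≤-2, i=2, swap(2,4) ⇒ [-11,-6,-10,2,1,-4,-5,-9,-7,-2]
j=5: -4≤-2, i=3, swap(3,5) ⇒ [-11,-6,-10,-4,1,2,-5,-9,-7,-2]
j=6: -5≤-2, i=4, swap(4,6) ⇒ [-11,-6,-10,-4,-5,2,1,-9,-7,-2]
j=7: -9≤-2, i=5, swap(5,7) ⇒ [-11,-6,-10,-4,-5,-9,1,2,-7,-2]
j=8: -7≤-2, i=6, swap(6,8) ⇒ [-11,-6,-10,-4,-5,-9,-7,2,1,-2]
swap(7,9) ⇒ [-11,-6,-10,-4,-5,-9,-7,-2,1,2]; return 7
p = 7; k-1 = 7 == 7 ⇒ pivot

7; pivot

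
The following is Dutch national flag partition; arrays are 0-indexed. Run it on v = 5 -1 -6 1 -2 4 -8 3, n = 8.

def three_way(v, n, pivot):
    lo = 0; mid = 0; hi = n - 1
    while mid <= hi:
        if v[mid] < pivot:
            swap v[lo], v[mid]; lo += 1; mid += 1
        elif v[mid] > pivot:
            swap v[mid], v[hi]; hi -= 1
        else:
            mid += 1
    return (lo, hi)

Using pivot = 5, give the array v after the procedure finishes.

-1 -6 1 -2 4 -8 3 5

lo=0 mid=0 hi=7
5=5: mid=1
-1<5: swap(0,1), lo=1 mid=2 ⇒ -1 5 -6 1 -2 4 -8 3
-6<5: swap(1,2), lo=2 mid=3 ⇒ -1 -6 5 1 -2 4 -8 3
1<5: swap(2,3), lo=3 mid=4 ⇒ -1 -6 1 5 -2 4 -8 3
-2<5: swap(3,4), lo=4 mid=5 ⇒ -1 -6 1 -2 5 4 -8 3
4<5: swap(4,5), lo=5 mid=6 ⇒ -1 -6 1 -2 4 5 -8 3
-8<5: swap(5,6), lo=6 mid=7 ⇒ -1 -6 1 -2 4 -8 5 3
3<5: swap(6,7), lo=7 mid=8 ⇒ -1 -6 1 -2 4 -8 3 5
done. lo=7 hi=7; v=-1 -6 1 -2 4 -8 3 5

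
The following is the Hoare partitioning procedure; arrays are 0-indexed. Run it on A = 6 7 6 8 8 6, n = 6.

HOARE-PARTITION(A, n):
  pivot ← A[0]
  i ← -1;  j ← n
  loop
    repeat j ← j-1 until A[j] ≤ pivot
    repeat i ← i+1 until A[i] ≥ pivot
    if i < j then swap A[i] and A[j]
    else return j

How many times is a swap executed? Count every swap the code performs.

pivot=6
j stops at 5 (6), i stops at 0 (6); swap ⇒ 6 7 6 8 8 6
j stops at 2 (6), i stops at 1 (7); swap ⇒ 6 6 7 8 8 6
j stops at 1, i stops at 2; i≥j ⇒ return 1. A=6 6 7 8 8 6

2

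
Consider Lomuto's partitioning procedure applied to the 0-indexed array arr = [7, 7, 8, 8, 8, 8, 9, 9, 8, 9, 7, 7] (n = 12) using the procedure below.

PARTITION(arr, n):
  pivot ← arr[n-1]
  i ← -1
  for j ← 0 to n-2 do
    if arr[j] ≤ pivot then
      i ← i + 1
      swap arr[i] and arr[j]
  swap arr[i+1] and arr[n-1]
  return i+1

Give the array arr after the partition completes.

[7, 7, 7, 7, 8, 8, 9, 9, 8, 9, 8, 8]

pivot = arr[11] = 7; i = -1
j=0: arr[0]=7 ≤ 7 → i=0, swap arr[0],arr[0] (no change) → [7, 7, 8, 8, 8, 8, 9, 9, 8, 9, 7, 7]
j=1: arr[1]=7 ≤ 7 → i=1, swap arr[1],arr[1] (no change) → [7, 7, 8, 8, 8, 8, 9, 9, 8, 9, 7, 7]
j=2: arr[2]=8 > 7 → no swap
j=3: arr[3]=8 > 7 → no swap
j=4: arr[4]=8 > 7 → no swap
j=5: arr[5]=8 > 7 → no swap
j=6: arr[6]=9 > 7 → no swap
j=7: arr[7]=9 > 7 → no swap
j=8: arr[8]=8 > 7 → no swap
j=9: arr[9]=9 > 7 → no swap
j=10: arr[10]=7 ≤ 7 → i=2, swap arr[2],arr[10] → [7, 7, 7, 8, 8, 8, 9, 9, 8, 9, 8, 7]
final swap arr[3],arr[11] → [7, 7, 7, 7, 8, 8, 9, 9, 8, 9, 8, 8]; return 3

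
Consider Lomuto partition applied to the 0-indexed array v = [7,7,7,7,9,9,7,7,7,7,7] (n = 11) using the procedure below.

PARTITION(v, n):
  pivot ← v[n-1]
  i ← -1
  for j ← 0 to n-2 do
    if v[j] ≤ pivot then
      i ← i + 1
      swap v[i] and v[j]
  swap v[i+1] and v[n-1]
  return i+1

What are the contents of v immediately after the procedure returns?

pivot=7, i=-1
j=0: 7≤7, i=0, swap(0,0) ⇒ [7,7,7,7,9,9,7,7,7,7,7]
j=1: 7≤7, i=1, swap(1,1) ⇒ [7,7,7,7,9,9,7,7,7,7,7]
j=2: 7≤7, i=2, swap(2,2) ⇒ [7,7,7,7,9,9,7,7,7,7,7]
j=3: 7≤7, i=3, swap(3,3) ⇒ [7,7,7,7,9,9,7,7,7,7,7]
j=4: 9>7, skip
j=5: 9>7, skip
j=6: 7≤7, i=4, swap(4,6) ⇒ [7,7,7,7,7,9,9,7,7,7,7]
j=7: 7≤7, i=5, swap(5,7) ⇒ [7,7,7,7,7,7,9,9,7,7,7]
j=8: 7≤7, i=6, swap(6,8) ⇒ [7,7,7,7,7,7,7,9,9,7,7]
j=9: 7≤7, i=7, swap(7,9) ⇒ [7,7,7,7,7,7,7,7,9,9,7]
swap(8,10) ⇒ [7,7,7,7,7,7,7,7,7,9,9]; return 8

[7,7,7,7,7,7,7,7,7,9,9]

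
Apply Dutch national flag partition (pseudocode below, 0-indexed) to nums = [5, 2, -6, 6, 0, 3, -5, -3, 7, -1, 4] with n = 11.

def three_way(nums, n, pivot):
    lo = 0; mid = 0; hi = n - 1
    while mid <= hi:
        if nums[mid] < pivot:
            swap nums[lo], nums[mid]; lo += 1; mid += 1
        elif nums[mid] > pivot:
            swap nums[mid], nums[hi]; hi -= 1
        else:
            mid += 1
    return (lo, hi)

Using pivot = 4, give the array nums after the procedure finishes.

[2, -6, -1, 0, 3, -5, -3, 4, 7, 6, 5]

lo=0 mid=0 hi=10
5>4: swap(0,10), hi=9 ⇒ [4, 2, -6, 6, 0, 3, -5, -3, 7, -1, 5]
4=4: mid=1
2<4: swap(0,1), lo=1 mid=2 ⇒ [2, 4, -6, 6, 0, 3, -5, -3, 7, -1, 5]
-6<4: swap(1,2), lo=2 mid=3 ⇒ [2, -6, 4, 6, 0, 3, -5, -3, 7, -1, 5]
6>4: swap(3,9), hi=8 ⇒ [2, -6, 4, -1, 0, 3, -5, -3, 7, 6, 5]
-1<4: swap(2,3), lo=3 mid=4 ⇒ [2, -6, -1, 4, 0, 3, -5, -3, 7, 6, 5]
0<4: swap(3,4), lo=4 mid=5 ⇒ [2, -6, -1, 0, 4, 3, -5, -3, 7, 6, 5]
3<4: swap(4,5), lo=5 mid=6 ⇒ [2, -6, -1, 0, 3, 4, -5, -3, 7, 6, 5]
-5<4: swap(5,6), lo=6 mid=7 ⇒ [2, -6, -1, 0, 3, -5, 4, -3, 7, 6, 5]
-3<4: swap(6,7), lo=7 mid=8 ⇒ [2, -6, -1, 0, 3, -5, -3, 4, 7, 6, 5]
7>4: swap(8,8), hi=7 ⇒ [2, -6, -1, 0, 3, -5, -3, 4, 7, 6, 5]
done. lo=7 hi=7; nums=[2, -6, -1, 0, 3, -5, -3, 4, 7, 6, 5]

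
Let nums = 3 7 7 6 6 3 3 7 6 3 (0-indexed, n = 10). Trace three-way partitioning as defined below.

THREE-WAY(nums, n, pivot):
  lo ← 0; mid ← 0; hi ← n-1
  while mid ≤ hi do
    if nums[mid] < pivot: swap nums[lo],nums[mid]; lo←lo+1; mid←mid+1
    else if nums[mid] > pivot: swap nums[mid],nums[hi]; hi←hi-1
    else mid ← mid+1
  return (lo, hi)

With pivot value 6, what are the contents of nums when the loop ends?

lo=0 mid=0 hi=9
3<6: swap(0,0), lo=1 mid=1 ⇒ 3 7 7 6 6 3 3 7 6 3
7>6: swap(1,9), hi=8 ⇒ 3 3 7 6 6 3 3 7 6 7
3<6: swap(1,1), lo=2 mid=2 ⇒ 3 3 7 6 6 3 3 7 6 7
7>6: swap(2,8), hi=7 ⇒ 3 3 6 6 6 3 3 7 7 7
6=6: mid=3
6=6: mid=4
6=6: mid=5
3<6: swap(2,5), lo=3 mid=6 ⇒ 3 3 3 6 6 6 3 7 7 7
3<6: swap(3,6), lo=4 mid=7 ⇒ 3 3 3 3 6 6 6 7 7 7
7>6: swap(7,7), hi=6 ⇒ 3 3 3 3 6 6 6 7 7 7
done. lo=4 hi=6; nums=3 3 3 3 6 6 6 7 7 7

3 3 3 3 6 6 6 7 7 7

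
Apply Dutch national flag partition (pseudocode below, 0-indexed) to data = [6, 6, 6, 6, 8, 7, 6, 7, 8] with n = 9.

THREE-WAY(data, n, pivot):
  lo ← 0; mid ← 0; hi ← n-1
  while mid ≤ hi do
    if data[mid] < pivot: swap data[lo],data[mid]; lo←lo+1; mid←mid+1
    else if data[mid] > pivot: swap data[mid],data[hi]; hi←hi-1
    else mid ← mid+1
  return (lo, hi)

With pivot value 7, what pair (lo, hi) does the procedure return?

(5, 6)

pivot = 7; lo=0, mid=0, hi=8
data[mid]=6<7: swap data[0],data[0]; lo=1,mid=1 → [6, 6, 6, 6, 8, 7, 6, 7, 8]
data[mid]=6<7: swap data[1],data[1]; lo=2,mid=2 → [6, 6, 6, 6, 8, 7, 6, 7, 8]
data[mid]=6<7: swap data[2],data[2]; lo=3,mid=3 → [6, 6, 6, 6, 8, 7, 6, 7, 8]
data[mid]=6<7: swap data[3],data[3]; lo=4,mid=4 → [6, 6, 6, 6, 8, 7, 6, 7, 8]
data[mid]=8>7: swap data[4],data[8]; hi=7 → [6, 6, 6, 6, 8, 7, 6, 7, 8]
data[mid]=8>7: swap data[4],data[7]; hi=6 → [6, 6, 6, 6, 7, 7, 6, 8, 8]
data[mid]=7=7: mid=5
data[mid]=7=7: mid=6
data[mid]=6<7: swap data[4],data[6]; lo=5,mid=7 → [6, 6, 6, 6, 6, 7, 7, 8, 8]
end: lo=5, hi=6; data = [6, 6, 6, 6, 6, 7, 7, 8, 8]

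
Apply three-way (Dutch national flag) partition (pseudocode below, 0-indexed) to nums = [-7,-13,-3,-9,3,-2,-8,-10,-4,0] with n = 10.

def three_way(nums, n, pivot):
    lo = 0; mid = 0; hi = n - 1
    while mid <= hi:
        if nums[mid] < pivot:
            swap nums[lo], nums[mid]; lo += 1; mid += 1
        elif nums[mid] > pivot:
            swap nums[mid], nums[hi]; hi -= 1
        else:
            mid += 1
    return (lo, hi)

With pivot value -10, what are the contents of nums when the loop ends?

[-13,-10,-9,3,-2,-8,-3,-4,0,-7]

pivot = -10; lo=0, mid=0, hi=9
nums[mid]=-7>-10: swap nums[0],nums[9]; hi=8 → [0,-13,-3,-9,3,-2,-8,-10,-4,-7]
nums[mid]=0>-10: swap nums[0],nums[8]; hi=7 → [-4,-13,-3,-9,3,-2,-8,-10,0,-7]
nums[mid]=-4>-10: swap nums[0],nums[7]; hi=6 → [-10,-13,-3,-9,3,-2,-8,-4,0,-7]
nums[mid]=-10=-10: mid=1
nums[mid]=-13<-10: swap nums[0],nums[1]; lo=1,mid=2 → [-13,-10,-3,-9,3,-2,-8,-4,0,-7]
nums[mid]=-3>-10: swap nums[2],nums[6]; hi=5 → [-13,-10,-8,-9,3,-2,-3,-4,0,-7]
nums[mid]=-8>-10: swap nums[2],nums[5]; hi=4 → [-13,-10,-2,-9,3,-8,-3,-4,0,-7]
nums[mid]=-2>-10: swap nums[2],nums[4]; hi=3 → [-13,-10,3,-9,-2,-8,-3,-4,0,-7]
nums[mid]=3>-10: swap nums[2],nums[3]; hi=2 → [-13,-10,-9,3,-2,-8,-3,-4,0,-7]
nums[mid]=-9>-10: swap nums[2],nums[2]; hi=1 → [-13,-10,-9,3,-2,-8,-3,-4,0,-7]
end: lo=1, hi=1; nums = [-13,-10,-9,3,-2,-8,-3,-4,0,-7]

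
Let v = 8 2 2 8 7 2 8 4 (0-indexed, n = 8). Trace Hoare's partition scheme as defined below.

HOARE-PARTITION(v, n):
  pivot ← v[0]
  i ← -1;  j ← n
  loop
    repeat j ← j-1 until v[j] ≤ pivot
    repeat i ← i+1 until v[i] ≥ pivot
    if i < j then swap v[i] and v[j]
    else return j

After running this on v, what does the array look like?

pivot=8
j stops at 7 (4), i stops at 0 (8); swap ⇒ 4 2 2 8 7 2 8 8
j stops at 6 (8), i stops at 3 (8); swap ⇒ 4 2 2 8 7 2 8 8
j stops at 5, i stops at 6; i≥j ⇒ return 5. v=4 2 2 8 7 2 8 8

4 2 2 8 7 2 8 8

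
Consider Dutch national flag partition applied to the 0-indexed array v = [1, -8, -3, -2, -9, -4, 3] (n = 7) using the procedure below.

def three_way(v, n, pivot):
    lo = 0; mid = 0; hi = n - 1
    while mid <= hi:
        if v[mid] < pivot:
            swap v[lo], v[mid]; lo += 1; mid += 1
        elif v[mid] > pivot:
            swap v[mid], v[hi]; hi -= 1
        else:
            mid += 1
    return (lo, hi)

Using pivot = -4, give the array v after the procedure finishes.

[-8, -9, -4, -2, -3, 3, 1]

lo=0 mid=0 hi=6
1>-4: swap(0,6), hi=5 ⇒ [3, -8, -3, -2, -9, -4, 1]
3>-4: swap(0,5), hi=4 ⇒ [-4, -8, -3, -2, -9, 3, 1]
-4=-4: mid=1
-8<-4: swap(0,1), lo=1 mid=2 ⇒ [-8, -4, -3, -2, -9, 3, 1]
-3>-4: swap(2,4), hi=3 ⇒ [-8, -4, -9, -2, -3, 3, 1]
-9<-4: swap(1,2), lo=2 mid=3 ⇒ [-8, -9, -4, -2, -3, 3, 1]
-2>-4: swap(3,3), hi=2 ⇒ [-8, -9, -4, -2, -3, 3, 1]
done. lo=2 hi=2; v=[-8, -9, -4, -2, -3, 3, 1]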